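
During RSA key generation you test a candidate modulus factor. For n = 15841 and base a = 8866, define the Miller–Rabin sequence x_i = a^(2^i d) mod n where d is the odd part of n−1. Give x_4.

n − 1 = 15840 = 2^5 · 495, so s = 5 and d = 495.
Repeated squaring mod 15841: 8866^1 ≡ 8866, 8866^2 ≡ 2914, 8866^4 ≡ 620, 8866^8 ≡ 4216, 8866^16 ≡ 1054, 8866^32 ≡ 2046, 8866^64 ≡ 4092, 8866^128 ≡ 527, 8866^256 ≡ 8432.
495 = 256 + 128 + 64 + 32 + 8 + 4 + 2 + 1, so 8866^495 ≡ 8432·527·4092·2046·4216·620·2914·8866 ≡ 11439 (mod 15841).
x_0 = 11439.
x_1 = 11439^2 mod 15841 = 4061.
x_2 = 4061^2 mod 15841 = 1240.
x_3 = 1240^2 mod 15841 = 1023.
x_4 = 1023^2 mod 15841 = 1023.

1023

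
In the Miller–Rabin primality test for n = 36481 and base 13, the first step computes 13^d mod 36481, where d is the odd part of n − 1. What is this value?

11270

n − 1 = 36480 = 2^7 · 285, so s = 7 and d = 285.
Repeated squaring mod 36481: 13^1 ≡ 13, 13^2 ≡ 169, 13^4 ≡ 28561, 13^8 ≡ 15561, 13^16 ≡ 20324, 13^32 ≡ 27094, 13^64 ≡ 14154, 13^128 ≡ 18545, 13^256 ≡ 10638.
285 = 256 + 16 + 8 + 4 + 1, so 13^285 ≡ 10638·20324·15561·28561·13 ≡ 11270 (mod 36481).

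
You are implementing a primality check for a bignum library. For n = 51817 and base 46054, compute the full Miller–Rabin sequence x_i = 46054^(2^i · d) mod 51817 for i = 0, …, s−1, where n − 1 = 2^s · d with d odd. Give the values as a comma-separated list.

n − 1 = 51816 = 2^3 · 6477, so s = 3 and d = 6477.
x_0 = 46054^6477 mod 51817 = 51816.
x_1 = 51816^2 mod 51817 = 1.
x_2 = 1^2 mod 51817 = 1.

51816, 1, 1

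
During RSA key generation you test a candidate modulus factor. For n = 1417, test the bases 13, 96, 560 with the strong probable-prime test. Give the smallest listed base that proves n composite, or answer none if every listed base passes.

13

n − 1 = 1416 = 2^3 · 177, so s = 3 and d = 177.
Base 13: x_0 = 13^177 mod 1417 = 195. x_0 is neither 1 nor 1416, so continue squaring. x_1 = 195^2 mod 1417 = 1183. x_2 = 1183^2 mod 1417 = 910. Reached i = s−1 = 2 without hitting −1: 13 is a Miller–Rabin witness and 1417 is composite.
Base 96: x_0 = 96^177 mod 1417 = 1331. x_0 is neither 1 nor 1416, so continue squaring. x_1 = 1331^2 mod 1417 = 311. x_2 = 311^2 mod 1417 = 365. Reached i = s−1 = 2 without hitting −1: 96 is a Miller–Rabin witness and 1417 is composite.
Base 560: x_0 = 560^177 mod 1417 = 66. x_0 is neither 1 nor 1416, so continue squaring. x_1 = 66^2 mod 1417 = 105. x_2 = 105^2 mod 1417 = 1106. Reached i = s−1 = 2 without hitting −1: 560 is a Miller–Rabin witness and 1417 is composite.
The smallest witness among the given bases is 13.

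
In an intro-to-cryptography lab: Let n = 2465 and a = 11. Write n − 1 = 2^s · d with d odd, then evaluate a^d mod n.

1061

n − 1 = 2464 = 2^5 · 77, so s = 5 and d = 77.
11^77 mod 2465 = 1061.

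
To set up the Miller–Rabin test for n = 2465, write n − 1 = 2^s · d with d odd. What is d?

Halving: 2464 → 1232 → 616 → 308 → 154 → 77; 77 is odd.
So 2464 = 2^5 · 77.

77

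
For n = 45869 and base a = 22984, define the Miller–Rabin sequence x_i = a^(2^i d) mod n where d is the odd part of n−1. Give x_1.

n − 1 = 45868 = 2^2 · 11467, so s = 2 and d = 11467.
x_0 = 22984^11467 mod 45869 = 45868.
x_1 = 45868^2 mod 45869 = 1.

1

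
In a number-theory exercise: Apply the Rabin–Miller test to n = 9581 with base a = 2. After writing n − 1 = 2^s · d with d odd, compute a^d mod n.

8656

n − 1 = 9580 = 2^2 · 2395, so s = 2 and d = 2395.
2^2395 mod 9581 = 8656.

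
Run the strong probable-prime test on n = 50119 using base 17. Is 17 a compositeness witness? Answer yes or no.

n − 1 = 50118 = 2^1 · 25059, so s = 1 and d = 25059.
Repeated squaring mod 50119: 17^1 ≡ 17, 17^2 ≡ 289, 17^4 ≡ 33402, 17^8 ≡ 44664, 17^16 ≡ 36458, 17^32 ≡ 29884, 17^64 ≡ 33114, 17^128 ≡ 33514, 17^256 ≡ 21406, 17^512 ≡ 28938, 17^1024 ≡ 19592, 17^2048 ≡ 35162, 17^4096 ≡ 30752, 17^8192 ≡ 40212, 17^16384 ≡ 15647.
25059 = 16384 + 8192 + 256 + 128 + 64 + 32 + 2 + 1, so 17^25059 ≡ 15647·40212·21406·33514·33114·29884·289·17 ≡ 50118 (mod 50119).
x_0 = 17^25059 mod 50119 = 50118.
x_0 = 50118 ≡ −1, so 17 is not a witness.

no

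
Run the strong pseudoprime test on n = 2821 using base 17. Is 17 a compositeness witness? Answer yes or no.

n − 1 = 2820 = 2^2 · 705, so s = 2 and d = 705.
x_0 = 17^705 mod 2821 = 2820.
x_0 = 2820 ≡ −1, so 17 is not a witness.

no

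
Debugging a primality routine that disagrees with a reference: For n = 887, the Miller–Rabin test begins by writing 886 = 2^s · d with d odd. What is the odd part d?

443

Halving: 886 → 443; 443 is odd.
So 886 = 2^1 · 443.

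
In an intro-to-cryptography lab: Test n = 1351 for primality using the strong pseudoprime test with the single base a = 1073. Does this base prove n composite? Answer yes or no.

n − 1 = 1350 = 2^1 · 675, so s = 1 and d = 675.
By repeated squaring, 1073^675 ≡ 1 (mod 1351).
x_0 = 1073^675 mod 1351 = 1.
x_0 = 1, so 1073 is not a witness.

no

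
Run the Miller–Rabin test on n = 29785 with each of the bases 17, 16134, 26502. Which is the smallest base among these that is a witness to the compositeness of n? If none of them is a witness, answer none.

n − 1 = 29784 = 2^3 · 3723, so s = 3 and d = 3723.
Base 17: x_0 = 17^3723 mod 29785 = 17478. x_0 is neither 1 nor 29784, so continue squaring. x_1 = 17478^2 mod 29785 = 5524. x_2 = 5524^2 mod 29785 = 14736. Reached i = s−1 = 2 without hitting −1: 17 is a Miller–Rabin witness and 29785 is composite.
Base 16134: x_0 = 16134^3723 mod 29785 = 6054. x_0 is neither 1 nor 29784, so continue squaring. x_1 = 6054^2 mod 29785 = 15366. x_2 = 15366^2 mod 29785 = 8261. Reached i = s−1 = 2 without hitting −1: 16134 is a Miller–Rabin witness and 29785 is composite.
Base 26502: x_0 = 26502^3723 mod 29785 = 23163. x_0 is neither 1 nor 29784, so continue squaring. x_1 = 23163^2 mod 29785 = 7364. x_2 = 7364^2 mod 29785 = 19796. Reached i = s−1 = 2 without hitting −1: 26502 is a Miller–Rabin witness and 29785 is composite.
The smallest witness among the given bases is 17.

17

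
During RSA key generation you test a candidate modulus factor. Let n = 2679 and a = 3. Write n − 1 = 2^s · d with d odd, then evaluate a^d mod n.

2358

n − 1 = 2678 = 2^1 · 1339, so s = 1 and d = 1339.
3^1339 mod 2679 = 2358.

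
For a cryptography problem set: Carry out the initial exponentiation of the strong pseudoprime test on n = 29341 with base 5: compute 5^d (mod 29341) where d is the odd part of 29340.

n − 1 = 29340 = 2^2 · 7335, so s = 2 and d = 7335.
5^7335 mod 29341 = 15127.

15127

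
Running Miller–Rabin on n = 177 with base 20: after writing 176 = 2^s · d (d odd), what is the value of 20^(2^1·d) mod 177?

n − 1 = 176 = 2^4 · 11, so s = 4 and d = 11.
Repeated squaring mod 177: 20^1 ≡ 20, 20^2 ≡ 46, 20^4 ≡ 169, 20^8 ≡ 64.
11 = 8 + 2 + 1, so 20^11 ≡ 64·46·20 ≡ 116 (mod 177).
x_0 = 116.
x_1 = 116^2 mod 177 = 4.

4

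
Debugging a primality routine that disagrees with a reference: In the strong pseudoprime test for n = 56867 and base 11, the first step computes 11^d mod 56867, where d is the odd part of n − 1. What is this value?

27709

n − 1 = 56866 = 2^1 · 28433, so s = 1 and d = 28433.
11^28433 mod 56867 = 27709.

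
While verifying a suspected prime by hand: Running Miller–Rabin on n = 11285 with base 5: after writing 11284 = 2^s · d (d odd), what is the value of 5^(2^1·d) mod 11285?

4905

n − 1 = 11284 = 2^2 · 2821, so s = 2 and d = 2821.
x_0 = 5^2821 mod 11285 = 1530.
x_1 = 1530^2 mod 11285 = 4905.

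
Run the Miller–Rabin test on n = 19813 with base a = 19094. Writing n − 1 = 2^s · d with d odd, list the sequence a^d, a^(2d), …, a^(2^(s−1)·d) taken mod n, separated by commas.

1, 1

n − 1 = 19812 = 2^2 · 4953, so s = 2 and d = 4953.
x_0 = 19094^4953 mod 19813 = 1.
x_1 = 1^2 mod 19813 = 1.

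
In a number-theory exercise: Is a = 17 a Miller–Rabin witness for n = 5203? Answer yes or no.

n − 1 = 5202 = 2^1 · 2601, so s = 1 and d = 2601.
x_0 = 17^2601 mod 5203 = 3702.
x_0 ∉ {1, 5202} and s = 1, so 17 is a Miller–Rabin witness and 5203 is composite.

yes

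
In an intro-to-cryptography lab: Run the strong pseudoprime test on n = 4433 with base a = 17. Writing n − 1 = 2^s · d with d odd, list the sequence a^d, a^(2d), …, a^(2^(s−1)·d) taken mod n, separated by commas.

n − 1 = 4432 = 2^4 · 277, so s = 4 and d = 277.
x_0 = 17^277 mod 4433 = 2461.
x_1 = 2461^2 mod 4433 = 1043.
x_2 = 1043^2 mod 4433 = 1764.
x_3 = 1764^2 mod 4433 = 4163.

2461, 1043, 1764, 4163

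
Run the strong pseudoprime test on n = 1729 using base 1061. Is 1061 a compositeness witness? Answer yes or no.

yes

n − 1 = 1728 = 2^6 · 27, so s = 6 and d = 27.
Repeated squaring mod 1729: 1061^1 ≡ 1061, 1061^2 ≡ 142, 1061^4 ≡ 1145, 1061^8 ≡ 443, 1061^16 ≡ 872.
27 = 16 + 8 + 2 + 1, so 1061^27 ≡ 872·443·142·1061 ≡ 1331 (mod 1729).
x_0 = 1061^27 mod 1729 = 1331.
x_0 is neither 1 nor 1728, so continue squaring.
x_1 = 1331^2 mod 1729 = 1065.
x_2 = 1065^2 mod 1729 = 1.
x_2 = 1 but x_1 ≠ ±1, a nontrivial square root of 1 — 1061 is a witness and 1729 is composite.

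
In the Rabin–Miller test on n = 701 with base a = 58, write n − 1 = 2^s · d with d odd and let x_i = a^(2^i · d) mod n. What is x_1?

n − 1 = 700 = 2^2 · 175, so s = 2 and d = 175.
x_0 = 58^175 mod 701 = 566.
x_1 = 566^2 mod 701 = 700.

700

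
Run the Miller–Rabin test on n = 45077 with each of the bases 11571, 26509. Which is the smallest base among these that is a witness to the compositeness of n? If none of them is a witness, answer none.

none

n − 1 = 45076 = 2^2 · 11269, so s = 2 and d = 11269.
Base 11571: x_0 = 11571^11269 mod 45077 = 1. x_0 = 1, so 11571 is not a witness.
Base 26509: x_0 = 26509^11269 mod 45077 = 45076. x_0 = 45076 ≡ −1, so 26509 is not a witness.
No listed base is a witness for 45077.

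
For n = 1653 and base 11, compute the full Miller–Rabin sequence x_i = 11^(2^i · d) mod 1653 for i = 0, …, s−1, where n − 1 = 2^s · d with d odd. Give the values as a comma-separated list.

539, 1246

n − 1 = 1652 = 2^2 · 413, so s = 2 and d = 413.
x_0 = 11^413 mod 1653 = 539.
x_1 = 539^2 mod 1653 = 1246.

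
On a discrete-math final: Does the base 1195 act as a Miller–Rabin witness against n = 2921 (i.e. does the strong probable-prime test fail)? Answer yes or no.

yes

n − 1 = 2920 = 2^3 · 365, so s = 3 and d = 365.
By repeated squaring, 1195^365 ≡ 68 (mod 2921).
x_0 = 1195^365 mod 2921 = 68.
x_0 is neither 1 nor 2920, so continue squaring.
x_1 = 68^2 mod 2921 = 1703.
x_2 = 1703^2 mod 2921 = 2577.
Reached i = s−1 = 2 without hitting −1: 1195 is a Miller–Rabin witness and 2921 is composite.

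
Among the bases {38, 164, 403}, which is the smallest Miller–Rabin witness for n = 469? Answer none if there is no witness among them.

n − 1 = 468 = 2^2 · 117, so s = 2 and d = 117.
Base 38: x_0 = 38^117 mod 469 = 468. x_0 = 468 ≡ −1, so 38 is not a witness.
Base 164: x_0 = 164^117 mod 469 = 468. x_0 = 468 ≡ −1, so 164 is not a witness.
Base 403: x_0 = 403^117 mod 469 = 1. x_0 = 1, so 403 is not a witness.
No listed base is a witness for 469.

none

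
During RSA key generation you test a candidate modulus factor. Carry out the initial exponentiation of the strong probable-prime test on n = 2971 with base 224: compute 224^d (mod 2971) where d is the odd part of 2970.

n − 1 = 2970 = 2^1 · 1485, so s = 1 and d = 1485.
224^1485 mod 2971 = 2970.

2970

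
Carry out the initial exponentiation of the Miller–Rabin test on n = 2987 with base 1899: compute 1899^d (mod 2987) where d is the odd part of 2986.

n − 1 = 2986 = 2^1 · 1493, so s = 1 and d = 1493.
Repeated squaring mod 2987: 1899^1 ≡ 1899, 1899^2 ≡ 892, 1899^4 ≡ 1122, 1899^8 ≡ 1357, 1899^16 ≡ 1457, 1899^32 ≡ 2079, 1899^64 ≡ 52, 1899^128 ≡ 2704, 1899^256 ≡ 2427, 1899^512 ≡ 2952, 1899^1024 ≡ 1225.
1493 = 1024 + 256 + 128 + 64 + 16 + 4 + 1, so 1899^1493 ≡ 1225·2427·2704·52·1457·1122·1899 ≡ 177 (mod 2987).

177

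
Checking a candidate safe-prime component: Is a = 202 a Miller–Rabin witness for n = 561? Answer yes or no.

yes

n − 1 = 560 = 2^4 · 35, so s = 4 and d = 35.
x_0 = 202^35 mod 561 = 298.
x_0 is neither 1 nor 560, so continue squaring.
x_1 = 298^2 mod 561 = 166.
x_2 = 166^2 mod 561 = 67.
x_3 = 67^2 mod 561 = 1.
x_3 = 1 but x_2 ≠ ±1, a nontrivial square root of 1 — 202 is a witness and 561 is composite.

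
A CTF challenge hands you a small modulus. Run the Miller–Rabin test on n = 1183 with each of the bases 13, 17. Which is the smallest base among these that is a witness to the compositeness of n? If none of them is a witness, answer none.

13

n − 1 = 1182 = 2^1 · 591, so s = 1 and d = 591.
Base 13: x_0 = 13^591 mod 1183 = 1014. x_0 ∉ {1, 1182} and s = 1, so 13 is a Miller–Rabin witness and 1183 is composite.
Base 17: x_0 = 17^591 mod 1183 = 363. x_0 ∉ {1, 1182} and s = 1, so 17 is a Miller–Rabin witness and 1183 is composite.
The smallest witness among the given bases is 13.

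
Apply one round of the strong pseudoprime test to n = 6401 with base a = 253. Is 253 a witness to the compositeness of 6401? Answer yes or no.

n − 1 = 6400 = 2^8 · 25, so s = 8 and d = 25.
Repeated squaring mod 6401: 253^1 ≡ 253, 253^2 ≡ 6400, 253^4 ≡ 1, 253^8 ≡ 1, 253^16 ≡ 1.
25 = 16 + 8 + 1, so 253^25 ≡ 1·1·253 ≡ 253 (mod 6401).
x_0 = 253^25 mod 6401 = 253.
x_0 is neither 1 nor 6400, so continue squaring.
x_1 = 253^2 mod 6401 = 6400.
x_1 ≡ −1, so 253 is not a witness.

no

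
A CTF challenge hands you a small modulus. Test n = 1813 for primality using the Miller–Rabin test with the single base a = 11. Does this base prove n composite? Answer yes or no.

n − 1 = 1812 = 2^2 · 453, so s = 2 and d = 453.
Repeated squaring mod 1813: 11^1 ≡ 11, 11^2 ≡ 121, 11^4 ≡ 137, 11^8 ≡ 639, 11^16 ≡ 396, 11^32 ≡ 898, 11^64 ≡ 1432, 11^128 ≡ 121, 11^256 ≡ 137.
453 = 256 + 128 + 64 + 4 + 1, so 11^453 ≡ 137·121·1432·137·11 ≡ 813 (mod 1813).
x_0 = 11^453 mod 1813 = 813.
x_0 is neither 1 nor 1812, so continue squaring.
x_1 = 813^2 mod 1813 = 1037.
Reached i = s−1 = 1 without hitting −1: 11 is a Miller–Rabin witness and 1813 is composite.

yes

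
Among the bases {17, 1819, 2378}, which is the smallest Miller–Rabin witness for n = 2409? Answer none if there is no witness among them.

n − 1 = 2408 = 2^3 · 301, so s = 3 and d = 301.
Base 17: x_0 = 17^301 mod 2409 = 1370. x_0 is neither 1 nor 2408, so continue squaring. x_1 = 1370^2 mod 2409 = 289. x_2 = 289^2 mod 2409 = 1615. Reached i = s−1 = 2 without hitting −1: 17 is a Miller–Rabin witness and 2409 is composite.
Base 1819: x_0 = 1819^301 mod 2409 = 2215. x_0 is neither 1 nor 2408, so continue squaring. x_1 = 2215^2 mod 2409 = 1501. x_2 = 1501^2 mod 2409 = 586. Reached i = s−1 = 2 without hitting −1: 1819 is a Miller–Rabin witness and 2409 is composite.
Base 2378: x_0 = 2378^301 mod 2409 = 1124. x_0 is neither 1 nor 2408, so continue squaring. x_1 = 1124^2 mod 2409 = 1060. x_2 = 1060^2 mod 2409 = 1006. Reached i = s−1 = 2 without hitting −1: 2378 is a Miller–Rabin witness and 2409 is composite.
The smallest witness among the given bases is 17.

17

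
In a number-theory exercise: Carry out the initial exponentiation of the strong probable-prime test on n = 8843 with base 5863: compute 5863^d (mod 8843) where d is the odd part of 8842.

n − 1 = 8842 = 2^1 · 4421, so s = 1 and d = 4421.
5863^4421 mod 8843 = 671.

671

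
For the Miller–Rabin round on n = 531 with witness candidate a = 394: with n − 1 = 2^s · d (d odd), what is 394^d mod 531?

187

n − 1 = 530 = 2^1 · 265, so s = 1 and d = 265.
394^265 mod 531 = 187.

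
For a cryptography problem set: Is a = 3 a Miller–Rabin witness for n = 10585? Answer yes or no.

no

n − 1 = 10584 = 2^3 · 1323, so s = 3 and d = 1323.
x_0 = 3^1323 mod 10585 = 8422.
x_0 is neither 1 nor 10584, so continue squaring.
x_1 = 8422^2 mod 10585 = 10584.
x_1 ≡ −1, so 3 is not a witness.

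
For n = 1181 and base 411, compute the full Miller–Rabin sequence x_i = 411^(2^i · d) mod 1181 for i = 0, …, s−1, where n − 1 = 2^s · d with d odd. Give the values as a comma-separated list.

1, 1

n − 1 = 1180 = 2^2 · 295, so s = 2 and d = 295.
x_0 = 411^295 mod 1181 = 1.
x_1 = 1^2 mod 1181 = 1.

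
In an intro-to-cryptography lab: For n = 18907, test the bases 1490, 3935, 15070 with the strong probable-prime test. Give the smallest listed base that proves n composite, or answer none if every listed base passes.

1490

n − 1 = 18906 = 2^1 · 9453, so s = 1 and d = 9453.
Base 1490: x_0 = 1490^9453 mod 18907 = 1000. x_0 ∉ {1, 18906} and s = 1, so 1490 is a Miller–Rabin witness and 18907 is composite.
Base 3935: x_0 = 3935^9453 mod 18907 = 12566. x_0 ∉ {1, 18906} and s = 1, so 3935 is a Miller–Rabin witness and 18907 is composite.
Base 15070: x_0 = 15070^9453 mod 18907 = 7510. x_0 ∉ {1, 18906} and s = 1, so 15070 is a Miller–Rabin witness and 18907 is composite.
The smallest witness among the given bases is 1490.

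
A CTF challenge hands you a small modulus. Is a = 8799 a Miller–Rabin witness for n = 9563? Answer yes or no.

yes

n − 1 = 9562 = 2^1 · 4781, so s = 1 and d = 4781.
x_0 = 8799^4781 mod 9563 = 5447.
x_0 ∉ {1, 9562} and s = 1, so 8799 is a Miller–Rabin witness and 9563 is composite.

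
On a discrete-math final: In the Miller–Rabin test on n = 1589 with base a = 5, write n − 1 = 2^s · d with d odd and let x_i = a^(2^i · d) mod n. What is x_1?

n − 1 = 1588 = 2^2 · 397, so s = 2 and d = 397.
x_0 = 5^397 mod 1589 = 1265.
x_1 = 1265^2 mod 1589 = 102.

102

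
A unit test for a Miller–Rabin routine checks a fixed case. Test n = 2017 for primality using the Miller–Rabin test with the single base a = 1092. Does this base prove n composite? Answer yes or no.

no

n − 1 = 2016 = 2^5 · 63, so s = 5 and d = 63.
x_0 = 1092^63 mod 2017 = 1558.
x_0 is neither 1 nor 2016, so continue squaring.
x_1 = 1558^2 mod 2017 = 913.
x_2 = 913^2 mod 2017 = 548.
x_3 = 548^2 mod 2017 = 1788.
x_4 = 1788^2 mod 2017 = 2016.
x_4 ≡ −1, so 1092 is not a witness.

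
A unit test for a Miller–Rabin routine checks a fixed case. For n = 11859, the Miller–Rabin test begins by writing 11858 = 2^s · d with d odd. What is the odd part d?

Halving: 11858 → 5929; 5929 is odd.
So 11858 = 2^1 · 5929.

5929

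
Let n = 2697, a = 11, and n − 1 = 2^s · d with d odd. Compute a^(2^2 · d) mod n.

1591

n − 1 = 2696 = 2^3 · 337, so s = 3 and d = 337.
x_0 = 11^337 mod 2697 = 881.
x_1 = 881^2 mod 2697 = 2122.
x_2 = 2122^2 mod 2697 = 1591.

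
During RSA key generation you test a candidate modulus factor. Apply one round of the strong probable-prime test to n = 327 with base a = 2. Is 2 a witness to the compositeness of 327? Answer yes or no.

n − 1 = 326 = 2^1 · 163, so s = 1 and d = 163.
x_0 = 2^163 mod 327 = 107.
x_0 ∉ {1, 326} and s = 1, so 2 is a Miller–Rabin witness and 327 is composite.

yes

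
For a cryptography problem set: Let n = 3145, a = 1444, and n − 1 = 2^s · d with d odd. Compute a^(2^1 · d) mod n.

n − 1 = 3144 = 2^3 · 393, so s = 3 and d = 393.
x_0 = 1444^393 mod 3145 = 1444.
x_1 = 1444^2 mod 3145 = 1.

1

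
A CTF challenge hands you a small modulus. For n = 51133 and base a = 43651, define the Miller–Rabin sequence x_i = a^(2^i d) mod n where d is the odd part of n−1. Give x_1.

n − 1 = 51132 = 2^2 · 12783, so s = 2 and d = 12783.
x_0 = 43651^12783 mod 51133 = 7140.
x_1 = 7140^2 mod 51133 = 51132.

51132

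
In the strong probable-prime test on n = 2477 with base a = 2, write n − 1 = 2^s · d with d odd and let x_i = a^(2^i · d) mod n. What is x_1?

n − 1 = 2476 = 2^2 · 619, so s = 2 and d = 619.
By repeated squaring, 2^619 ≡ 915 (mod 2477).
x_0 = 915.
x_1 = 915^2 mod 2477 = 2476.

2476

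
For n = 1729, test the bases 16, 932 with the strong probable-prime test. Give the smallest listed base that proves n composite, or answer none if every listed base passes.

n − 1 = 1728 = 2^6 · 27, so s = 6 and d = 27.
Base 16: x_0 = 16^27 mod 1729 = 1. x_0 = 1, so 16 is not a witness.
Base 932: x_0 = 932^27 mod 1729 = 1. x_0 = 1, so 932 is not a witness.
No listed base is a witness for 1729.

none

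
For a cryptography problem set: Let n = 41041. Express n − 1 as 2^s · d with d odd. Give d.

Halving: 41040 → 20520 → 10260 → 5130 → 2565; 2565 is odd.
So 41040 = 2^4 · 2565.

2565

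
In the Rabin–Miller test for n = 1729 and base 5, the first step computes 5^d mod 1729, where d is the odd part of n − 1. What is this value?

1217

n − 1 = 1728 = 2^6 · 27, so s = 6 and d = 27.
By repeated squaring, 5^27 ≡ 1217 (mod 1729).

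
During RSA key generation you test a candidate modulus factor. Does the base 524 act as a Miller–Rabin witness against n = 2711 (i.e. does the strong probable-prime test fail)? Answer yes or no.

n − 1 = 2710 = 2^1 · 1355, so s = 1 and d = 1355.
Repeated squaring mod 2711: 524^1 ≡ 524, 524^2 ≡ 765, 524^4 ≡ 2360, 524^8 ≡ 1206, 524^16 ≡ 1340, 524^32 ≡ 918, 524^64 ≡ 2314, 524^128 ≡ 371, 524^256 ≡ 2091, 524^512 ≡ 2149, 524^1024 ≡ 1368.
1355 = 1024 + 256 + 64 + 8 + 2 + 1, so 524^1355 ≡ 1368·2091·2314·1206·765·524 ≡ 2710 (mod 2711).
x_0 = 524^1355 mod 2711 = 2710.
x_0 = 2710 ≡ −1, so 524 is not a witness.

no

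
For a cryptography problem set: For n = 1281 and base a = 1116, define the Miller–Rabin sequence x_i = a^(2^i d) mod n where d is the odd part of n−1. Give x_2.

n − 1 = 1280 = 2^8 · 5, so s = 8 and d = 5.
Repeated squaring mod 1281: 1116^1 ≡ 1116, 1116^2 ≡ 324, 1116^4 ≡ 1215.
5 = 4 + 1, so 1116^5 ≡ 1215·1116 ≡ 642 (mod 1281).
x_0 = 642.
x_1 = 642^2 mod 1281 = 963.
x_2 = 963^2 mod 1281 = 1206.

1206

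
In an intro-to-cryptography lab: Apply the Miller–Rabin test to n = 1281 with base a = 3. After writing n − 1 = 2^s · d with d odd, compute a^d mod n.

n − 1 = 1280 = 2^8 · 5, so s = 8 and d = 5.
3^5 mod 1281 = 243.

243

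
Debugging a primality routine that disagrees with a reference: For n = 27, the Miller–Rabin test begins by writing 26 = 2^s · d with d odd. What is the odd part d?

Halving: 26 → 13; 13 is odd.
So 26 = 2^1 · 13.

13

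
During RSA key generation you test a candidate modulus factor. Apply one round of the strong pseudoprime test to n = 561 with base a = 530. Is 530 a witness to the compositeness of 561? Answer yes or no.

yes

n − 1 = 560 = 2^4 · 35, so s = 4 and d = 35.
x_0 = 530^35 mod 561 = 197.
x_0 is neither 1 nor 560, so continue squaring.
x_1 = 197^2 mod 561 = 100.
x_2 = 100^2 mod 561 = 463.
x_3 = 463^2 mod 561 = 67.
Reached i = s−1 = 3 without hitting −1: 530 is a Miller–Rabin witness and 561 is composite.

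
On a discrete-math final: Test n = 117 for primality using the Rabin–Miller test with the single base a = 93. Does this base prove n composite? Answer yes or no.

n − 1 = 116 = 2^2 · 29, so s = 2 and d = 29.
x_0 = 93^29 mod 117 = 45.
x_0 is neither 1 nor 116, so continue squaring.
x_1 = 45^2 mod 117 = 36.
Reached i = s−1 = 1 without hitting −1: 93 is a Miller–Rabin witness and 117 is composite.

yes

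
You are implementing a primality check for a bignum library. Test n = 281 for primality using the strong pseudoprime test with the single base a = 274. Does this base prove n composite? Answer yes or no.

no

n − 1 = 280 = 2^3 · 35, so s = 3 and d = 35.
x_0 = 274^35 mod 281 = 228.
x_0 is neither 1 nor 280, so continue squaring.
x_1 = 228^2 mod 281 = 280.
x_1 ≡ −1, so 274 is not a witness.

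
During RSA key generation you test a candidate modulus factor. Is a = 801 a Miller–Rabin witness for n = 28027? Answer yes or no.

no

n − 1 = 28026 = 2^1 · 14013, so s = 1 and d = 14013.
x_0 = 801^14013 mod 28027 = 1.
x_0 = 1, so 801 is not a witness.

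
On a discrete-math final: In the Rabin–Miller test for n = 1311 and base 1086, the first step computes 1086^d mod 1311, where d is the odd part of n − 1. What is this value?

705

n − 1 = 1310 = 2^1 · 655, so s = 1 and d = 655.
1086^655 mod 1311 = 705.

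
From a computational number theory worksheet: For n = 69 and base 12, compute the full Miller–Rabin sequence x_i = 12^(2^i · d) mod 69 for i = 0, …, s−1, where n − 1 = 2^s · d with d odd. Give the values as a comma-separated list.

9, 12

n − 1 = 68 = 2^2 · 17, so s = 2 and d = 17.
x_0 = 12^17 mod 69 = 9.
x_1 = 9^2 mod 69 = 12.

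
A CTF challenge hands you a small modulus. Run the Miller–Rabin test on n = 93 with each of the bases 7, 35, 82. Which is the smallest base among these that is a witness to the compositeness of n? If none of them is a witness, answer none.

n − 1 = 92 = 2^2 · 23, so s = 2 and d = 23.
Base 7: x_0 = 7^23 mod 93 = 10. x_0 is neither 1 nor 92, so continue squaring. x_1 = 10^2 mod 93 = 7. Reached i = s−1 = 1 without hitting −1: 7 is a Miller–Rabin witness and 93 is composite.
Base 35: x_0 = 35^23 mod 93 = 2. x_0 is neither 1 nor 92, so continue squaring. x_1 = 2^2 mod 93 = 4. Reached i = s−1 = 1 without hitting −1: 35 is a Miller–Rabin witness and 93 is composite.
Base 82: x_0 = 82^23 mod 93 = 19. x_0 is neither 1 nor 92, so continue squaring. x_1 = 19^2 mod 93 = 82. Reached i = s−1 = 1 without hitting −1: 82 is a Miller–Rabin witness and 93 is composite.
The smallest witness among the given bases is 7.

7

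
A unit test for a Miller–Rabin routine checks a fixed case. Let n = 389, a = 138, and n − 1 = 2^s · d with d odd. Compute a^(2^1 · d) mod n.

388

n − 1 = 388 = 2^2 · 97, so s = 2 and d = 97.
x_0 = 138^97 mod 389 = 115.
x_1 = 115^2 mod 389 = 388.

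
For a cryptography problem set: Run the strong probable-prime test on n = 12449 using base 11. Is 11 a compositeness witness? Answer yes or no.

yes

n − 1 = 12448 = 2^5 · 389, so s = 5 and d = 389.
x_0 = 11^389 mod 12449 = 4935.
x_0 is neither 1 nor 12448, so continue squaring.
x_1 = 4935^2 mod 12449 = 3981.
x_2 = 3981^2 mod 12449 = 784.
x_3 = 784^2 mod 12449 = 4655.
x_4 = 4655^2 mod 12449 = 7765.
Reached i = s−1 = 4 without hitting −1: 11 is a Miller–Rabin witness and 12449 is composite.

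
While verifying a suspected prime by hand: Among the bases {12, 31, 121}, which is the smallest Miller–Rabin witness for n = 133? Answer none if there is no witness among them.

n − 1 = 132 = 2^2 · 33, so s = 2 and d = 33.
Base 12: x_0 = 12^33 mod 133 = 132. x_0 = 132 ≡ −1, so 12 is not a witness.
Base 31: x_0 = 31^33 mod 133 = 132. x_0 = 132 ≡ −1, so 31 is not a witness.
Base 121: x_0 = 121^33 mod 133 = 1. x_0 = 1, so 121 is not a witness.
No listed base is a witness for 133.

none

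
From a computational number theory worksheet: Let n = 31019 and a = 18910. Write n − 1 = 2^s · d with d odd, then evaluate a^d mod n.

n − 1 = 31018 = 2^1 · 15509, so s = 1 and d = 15509.
18910^15509 mod 31019 = 31018.

31018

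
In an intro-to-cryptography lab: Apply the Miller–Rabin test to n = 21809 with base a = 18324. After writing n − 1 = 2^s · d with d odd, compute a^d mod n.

n − 1 = 21808 = 2^4 · 1363, so s = 4 and d = 1363.
By repeated squaring, 18324^1363 ≡ 4363 (mod 21809).

4363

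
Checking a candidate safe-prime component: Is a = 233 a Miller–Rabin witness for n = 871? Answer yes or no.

n − 1 = 870 = 2^1 · 435, so s = 1 and d = 435.
By repeated squaring, 233^435 ≡ 779 (mod 871).
x_0 = 233^435 mod 871 = 779.
x_0 ∉ {1, 870} and s = 1, so 233 is a Miller–Rabin witness and 871 is composite.

yes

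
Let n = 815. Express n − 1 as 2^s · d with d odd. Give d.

407

Halving: 814 → 407; 407 is odd.
So 814 = 2^1 · 407.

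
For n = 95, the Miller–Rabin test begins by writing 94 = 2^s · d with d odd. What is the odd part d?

47

Halving: 94 → 47; 47 is odd.
So 94 = 2^1 · 47.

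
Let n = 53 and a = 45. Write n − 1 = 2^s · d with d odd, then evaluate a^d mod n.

30

n − 1 = 52 = 2^2 · 13, so s = 2 and d = 13.
Repeated squaring mod 53: 45^1 ≡ 45, 45^2 ≡ 11, 45^4 ≡ 15, 45^8 ≡ 13.
13 = 8 + 4 + 1, so 45^13 ≡ 13·15·45 ≡ 30 (mod 53).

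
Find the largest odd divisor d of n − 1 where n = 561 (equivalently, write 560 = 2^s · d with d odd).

35

Halving: 560 → 280 → 140 → 70 → 35; 35 is odd.
So 560 = 2^4 · 35.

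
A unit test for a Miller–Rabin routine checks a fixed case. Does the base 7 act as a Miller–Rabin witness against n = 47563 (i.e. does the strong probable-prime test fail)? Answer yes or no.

no

n − 1 = 47562 = 2^1 · 23781, so s = 1 and d = 23781.
Repeated squaring mod 47563: 7^1 ≡ 7, 7^2 ≡ 49, 7^4 ≡ 2401, 7^8 ≡ 9678, 7^16 ≡ 12137, 7^32 ≡ 4158, 7^64 ≡ 23595, 7^128 ≡ 46673, 7^256 ≡ 31092, 7^512 ≡ 42052, 7^1024 ≡ 25927, 7^2048 ≡ 1450, 7^4096 ≡ 9728, 7^8192 ≡ 31177, 7^16384 ≡ 7861.
23781 = 16384 + 4096 + 2048 + 1024 + 128 + 64 + 32 + 4 + 1, so 7^23781 ≡ 7861·9728·1450·25927·46673·23595·4158·2401·7 ≡ 1 (mod 47563).
x_0 = 7^23781 mod 47563 = 1.
x_0 = 1, so 7 is not a witness.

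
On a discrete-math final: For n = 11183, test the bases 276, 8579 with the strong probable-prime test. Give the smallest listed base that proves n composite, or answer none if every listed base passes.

n − 1 = 11182 = 2^1 · 5591, so s = 1 and d = 5591.
Base 276: x_0 = 276^5591 mod 11183 = 2926. x_0 ∉ {1, 11182} and s = 1, so 276 is a Miller–Rabin witness and 11183 is composite.
Base 8579: x_0 = 8579^5591 mod 11183 = 4869. x_0 ∉ {1, 11182} and s = 1, so 8579 is a Miller–Rabin witness and 11183 is composite.
The smallest witness among the given bases is 276.

276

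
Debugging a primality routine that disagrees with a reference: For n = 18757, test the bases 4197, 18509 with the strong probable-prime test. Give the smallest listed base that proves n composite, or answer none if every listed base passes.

n − 1 = 18756 = 2^2 · 4689, so s = 2 and d = 4689.
Base 4197: x_0 = 4197^4689 mod 18757 = 2036. x_0 is neither 1 nor 18756, so continue squaring. x_1 = 2036^2 mod 18757 = 18756. x_1 ≡ −1, so 4197 is not a witness.
Base 18509: x_0 = 18509^4689 mod 18757 = 16721. x_0 is neither 1 nor 18756, so continue squaring. x_1 = 16721^2 mod 18757 = 18756. x_1 ≡ −1, so 18509 is not a witness.
No listed base is a witness for 18757.

none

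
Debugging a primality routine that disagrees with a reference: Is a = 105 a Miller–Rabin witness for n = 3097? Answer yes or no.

n − 1 = 3096 = 2^3 · 387, so s = 3 and d = 387.
Repeated squaring mod 3097: 105^1 ≡ 105, 105^2 ≡ 1734, 105^4 ≡ 2666, 105^8 ≡ 3038, 105^16 ≡ 384, 105^32 ≡ 1897, 105^64 ≡ 2992, 105^128 ≡ 1734, 105^256 ≡ 2666.
387 = 256 + 128 + 2 + 1, so 105^387 ≡ 2666·1734·1734·105 ≡ 3096 (mod 3097).
x_0 = 105^387 mod 3097 = 3096.
x_0 = 3096 ≡ −1, so 105 is not a witness.

no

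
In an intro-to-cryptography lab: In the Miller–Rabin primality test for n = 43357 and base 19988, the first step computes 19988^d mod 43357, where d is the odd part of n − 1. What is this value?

34340

n − 1 = 43356 = 2^2 · 10839, so s = 2 and d = 10839.
19988^10839 mod 43357 = 34340.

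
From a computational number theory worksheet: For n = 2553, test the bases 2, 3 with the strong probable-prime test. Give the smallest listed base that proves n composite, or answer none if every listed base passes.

2

n − 1 = 2552 = 2^3 · 319, so s = 3 and d = 319.
Base 2: x_0 = 2^319 mod 2553 = 392. x_0 is neither 1 nor 2552, so continue squaring. x_1 = 392^2 mod 2553 = 484. x_2 = 484^2 mod 2553 = 1933. Reached i = s−1 = 2 without hitting −1: 2 is a Miller–Rabin witness and 2553 is composite.
Base 3: x_0 = 3^319 mod 2553 = 1473. x_0 is neither 1 nor 2552, so continue squaring. x_1 = 1473^2 mod 2553 = 2232. x_2 = 2232^2 mod 2553 = 921. Reached i = s−1 = 2 without hitting −1: 3 is a Miller–Rabin witness and 2553 is composite.
The smallest witness among the given bases is 2.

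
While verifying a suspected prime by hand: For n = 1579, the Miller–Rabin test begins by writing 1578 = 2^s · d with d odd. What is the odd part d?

789

Halving: 1578 → 789; 789 is odd.
So 1578 = 2^1 · 789.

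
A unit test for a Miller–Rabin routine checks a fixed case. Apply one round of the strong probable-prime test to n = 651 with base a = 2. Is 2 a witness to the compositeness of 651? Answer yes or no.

yes

n − 1 = 650 = 2^1 · 325, so s = 1 and d = 325.
Repeated squaring mod 651: 2^1 ≡ 2, 2^2 ≡ 4, 2^4 ≡ 16, 2^8 ≡ 256, 2^16 ≡ 436, 2^32 ≡ 4, 2^64 ≡ 16, 2^128 ≡ 256, 2^256 ≡ 436.
325 = 256 + 64 + 4 + 1, so 2^325 ≡ 436·16·16·2 ≡ 590 (mod 651).
x_0 = 2^325 mod 651 = 590.
x_0 ∉ {1, 650} and s = 1, so 2 is a Miller–Rabin witness and 651 is composite.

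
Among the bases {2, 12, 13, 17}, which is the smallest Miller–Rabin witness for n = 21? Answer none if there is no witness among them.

n − 1 = 20 = 2^2 · 5, so s = 2 and d = 5.
Base 2: x_0 = 2^5 mod 21 = 11. x_0 is neither 1 nor 20, so continue squaring. x_1 = 11^2 mod 21 = 16. Reached i = s−1 = 1 without hitting −1: 2 is a Miller–Rabin witness and 21 is composite.
Base 12: x_0 = 12^5 mod 21 = 3. x_0 is neither 1 nor 20, so continue squaring. x_1 = 3^2 mod 21 = 9. Reached i = s−1 = 1 without hitting −1: 12 is a Miller–Rabin witness and 21 is composite.
Base 13: x_0 = 13^5 mod 21 = 13. x_0 is neither 1 nor 20, so continue squaring. x_1 = 13^2 mod 21 = 1. x_1 = 1 but x_0 ≠ ±1, a nontrivial square root of 1 — 13 is a witness and 21 is composite.
Base 17: x_0 = 17^5 mod 21 = 5. x_0 is neither 1 nor 20, so continue squaring. x_1 = 5^2 mod 21 = 4. Reached i = s−1 = 1 without hitting −1: 17 is a Miller–Rabin witness and 21 is composite.
The smallest witness among the given bases is 2.

2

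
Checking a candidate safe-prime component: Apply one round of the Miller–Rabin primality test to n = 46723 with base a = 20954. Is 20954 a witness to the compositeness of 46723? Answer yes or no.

no

n − 1 = 46722 = 2^1 · 23361, so s = 1 and d = 23361.
x_0 = 20954^23361 mod 46723 = 46722.
x_0 = 46722 ≡ −1, so 20954 is not a witness.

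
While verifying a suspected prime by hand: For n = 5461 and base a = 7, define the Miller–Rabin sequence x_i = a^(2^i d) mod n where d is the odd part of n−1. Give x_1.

1162

n − 1 = 5460 = 2^2 · 1365, so s = 2 and d = 1365.
x_0 = 7^1365 mod 5461 = 4084.
x_1 = 4084^2 mod 5461 = 1162.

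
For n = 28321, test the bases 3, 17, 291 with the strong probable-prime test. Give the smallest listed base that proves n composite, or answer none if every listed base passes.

n − 1 = 28320 = 2^5 · 885, so s = 5 and d = 885.
Base 3: x_0 = 3^885 mod 28321 = 17807. x_0 is neither 1 nor 28320, so continue squaring. x_1 = 17807^2 mod 28321 = 7333. x_2 = 7333^2 mod 28321 = 19631. x_3 = 19631^2 mod 28321 = 12314. x_4 = 12314^2 mod 28321 = 3962. Reached i = s−1 = 4 without hitting −1: 3 is a Miller–Rabin witness and 28321 is composite.
Base 17: x_0 = 17^885 mod 28321 = 6945. x_0 is neither 1 nor 28320, so continue squaring. x_1 = 6945^2 mod 28321 = 2362. x_2 = 2362^2 mod 28321 = 28128. x_3 = 28128^2 mod 28321 = 8928. x_4 = 8928^2 mod 28321 = 13890. Reached i = s−1 = 4 without hitting −1: 17 is a Miller–Rabin witness and 28321 is composite.
Base 291: x_0 = 291^885 mod 28321 = 17506. x_0 is neither 1 nor 28320, so continue squaring. x_1 = 17506^2 mod 28321 = 26816. x_2 = 26816^2 mod 28321 = 27666. x_3 = 27666^2 mod 28321 = 4210. x_4 = 4210^2 mod 28321 = 23475. Reached i = s−1 = 4 without hitting −1: 291 is a Miller–Rabin witness and 28321 is composite.
The smallest witness among the given bases is 3.

3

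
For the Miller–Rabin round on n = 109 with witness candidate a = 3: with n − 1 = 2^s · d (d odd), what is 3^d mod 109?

n − 1 = 108 = 2^2 · 27, so s = 2 and d = 27.
3^27 mod 109 = 1.

1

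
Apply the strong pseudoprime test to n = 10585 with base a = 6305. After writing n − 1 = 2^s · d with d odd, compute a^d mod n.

n − 1 = 10584 = 2^3 · 1323, so s = 3 and d = 1323.
6305^1323 mod 10585 = 4280.

4280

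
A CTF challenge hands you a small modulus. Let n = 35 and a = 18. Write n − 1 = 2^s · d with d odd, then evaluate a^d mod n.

n − 1 = 34 = 2^1 · 17, so s = 1 and d = 17.
18^17 mod 35 = 23.

23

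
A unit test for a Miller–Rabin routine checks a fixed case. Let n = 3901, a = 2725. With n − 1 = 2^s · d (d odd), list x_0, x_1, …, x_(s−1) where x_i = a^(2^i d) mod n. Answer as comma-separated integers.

n − 1 = 3900 = 2^2 · 975, so s = 2 and d = 975.
x_0 = 2725^975 mod 3901 = 1409.
x_1 = 1409^2 mod 3901 = 3573.

1409, 3573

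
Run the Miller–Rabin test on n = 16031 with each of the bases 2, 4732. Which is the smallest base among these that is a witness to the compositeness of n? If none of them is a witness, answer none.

n − 1 = 16030 = 2^1 · 8015, so s = 1 and d = 8015.
Base 2: x_0 = 2^8015 mod 16031 = 11858. x_0 ∉ {1, 16030} and s = 1, so 2 is a Miller–Rabin witness and 16031 is composite.
Base 4732: x_0 = 4732^8015 mod 16031 = 6276. x_0 ∉ {1, 16030} and s = 1, so 4732 is a Miller–Rabin witness and 16031 is composite.
The smallest witness among the given bases is 2.

2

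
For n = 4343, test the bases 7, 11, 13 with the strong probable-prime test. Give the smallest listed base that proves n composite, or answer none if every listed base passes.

7

n − 1 = 4342 = 2^1 · 2171, so s = 1 and d = 2171.
Base 7: x_0 = 7^2171 mod 4343 = 725. x_0 ∉ {1, 4342} and s = 1, so 7 is a Miller–Rabin witness and 4343 is composite.
Base 11: x_0 = 11^2171 mod 4343 = 2376. x_0 ∉ {1, 4342} and s = 1, so 11 is a Miller–Rabin witness and 4343 is composite.
Base 13: x_0 = 13^2171 mod 4343 = 124. x_0 ∉ {1, 4342} and s = 1, so 13 is a Miller–Rabin witness and 4343 is composite.
The smallest witness among the given bases is 7.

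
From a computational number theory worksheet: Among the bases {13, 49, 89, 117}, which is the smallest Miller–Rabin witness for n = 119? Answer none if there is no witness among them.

13

n − 1 = 118 = 2^1 · 59, so s = 1 and d = 59.
Base 13: x_0 = 13^59 mod 119 = 55. x_0 ∉ {1, 118} and s = 1, so 13 is a Miller–Rabin witness and 119 is composite.
Base 49: x_0 = 49^59 mod 119 = 77. x_0 ∉ {1, 118} and s = 1, so 49 is a Miller–Rabin witness and 119 is composite.
Base 89: x_0 = 89^59 mod 119 = 115. x_0 ∉ {1, 118} and s = 1, so 89 is a Miller–Rabin witness and 119 is composite.
Base 117: x_0 = 117^59 mod 119 = 94. x_0 ∉ {1, 118} and s = 1, so 117 is a Miller–Rabin witness and 119 is composite.
The smallest witness among the given bases is 13.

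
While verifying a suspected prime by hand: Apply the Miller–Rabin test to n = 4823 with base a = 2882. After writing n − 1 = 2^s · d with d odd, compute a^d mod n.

1277

n − 1 = 4822 = 2^1 · 2411, so s = 1 and d = 2411.
2882^2411 mod 4823 = 1277.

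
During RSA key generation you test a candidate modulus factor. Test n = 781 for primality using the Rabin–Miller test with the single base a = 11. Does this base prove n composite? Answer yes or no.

n − 1 = 780 = 2^2 · 195, so s = 2 and d = 195.
Repeated squaring mod 781: 11^1 ≡ 11, 11^2 ≡ 121, 11^4 ≡ 583, 11^8 ≡ 154, 11^16 ≡ 286, 11^32 ≡ 572, 11^64 ≡ 726, 11^128 ≡ 682.
195 = 128 + 64 + 2 + 1, so 11^195 ≡ 682·726·121·11 ≡ 396 (mod 781).
x_0 = 11^195 mod 781 = 396.
x_0 is neither 1 nor 780, so continue squaring.
x_1 = 396^2 mod 781 = 616.
Reached i = s−1 = 1 without hitting −1: 11 is a Miller–Rabin witness and 781 is composite.

yes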